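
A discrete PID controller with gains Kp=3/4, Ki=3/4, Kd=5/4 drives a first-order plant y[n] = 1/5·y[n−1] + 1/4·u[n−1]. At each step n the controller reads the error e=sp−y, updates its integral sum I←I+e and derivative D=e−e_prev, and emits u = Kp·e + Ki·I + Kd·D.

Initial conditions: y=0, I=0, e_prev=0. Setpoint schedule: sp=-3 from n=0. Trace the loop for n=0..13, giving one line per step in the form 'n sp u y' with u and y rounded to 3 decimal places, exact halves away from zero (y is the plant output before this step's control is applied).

0 -3 -8.250 0.000
1 -3 -1.078 -2.063
2 -3 -8.156 -0.682
3 -3 -4.062 -2.175
4 -3 -8.540 -1.451
5 -3 -6.116 -2.425
6 -3 -8.896 -2.014
7 -3 -7.437 -2.627
8 -3 -9.149 -2.385
9 -3 -8.264 -2.764
10 -3 -9.315 -2.619
11 -3 -8.776 -2.852
12 -3 -9.421 -2.765
13 -3 -9.093 -2.908

(exact arithmetic carried between steps; '≈' marks a value shown rounded to 6 d.p. or computed from one; I and e_prev carry over from the previous line; the table rounds u and y to 3 d.p., halves away from zero)
n=0: y=0, sp=-3, e=sp−y=-3; I=-3, D=e−e_prev=-3; u=3/4·(-3)+3/4·(-3)+5/4·(-3)=-8.25; next y=1/5·0+1/4·(-8.25)=-2.0625
n=1: y=-2.0625, sp=-3, e=sp−y=-0.9375; I=-3.9375, D=e−e_prev=2.0625; u=3/4·(-0.9375)+3/4·(-3.9375)+5/4·2.0625=-1.078125; next y=1/5·(-2.0625)+1/4·(-1.078125)≈-0.682031
n=2: y≈-0.682031, sp=-3, e=sp−y≈-2.317969; I≈-6.255469, D=e−e_prev≈-1.380469; u=3/4·(-2.317969)+3/4·(-6.255469)+5/4·(-1.380469)≈-8.155664; next y=1/5·(-0.682031)+1/4·(-8.155664)≈-2.175322
n=3: y≈-2.175322, sp=-3, e=sp−y≈-0.824678; I≈-7.080146, D=e−e_prev≈1.493291; u=3/4·(-0.824678)+3/4·(-7.080146)+5/4·1.493291≈-4.062004; next y=1/5·(-2.175322)+1/4·(-4.062004)≈-1.450566
n=4: y≈-1.450566, sp=-3, e=sp−y≈-1.549434; I≈-8.629581, D=e−e_prev≈-0.724757; u=3/4·(-1.549434)+3/4·(-8.629581)+5/4·(-0.724757)≈-8.540207; next y=1/5·(-1.450566)+1/4·(-8.540207)≈-2.425165
n=5: y≈-2.425165, sp=-3, e=sp−y≈-0.574835; I≈-9.204416, D=e−e_prev≈0.974599; u=3/4·(-0.574835)+3/4·(-9.204416)+5/4·0.974599≈-6.116189; next y=1/5·(-2.425165)+1/4·(-6.116189)≈-2.014080
n=6: y≈-2.014080, sp=-3, e=sp−y≈-0.985920; I≈-10.190336, D=e−e_prev≈-0.411085; u=3/4·(-0.985920)+3/4·(-10.190336)+5/4·(-0.411085)≈-8.896048; next y=1/5·(-2.014080)+1/4·(-8.896048)≈-2.626828
n=7: y≈-2.626828, sp=-3, e=sp−y≈-0.373172; I≈-10.563508, D=e−e_prev≈0.612748; u=3/4·(-0.373172)+3/4·(-10.563508)+5/4·0.612748≈-7.436575; next y=1/5·(-2.626828)+1/4·(-7.436575)≈-2.384509
n=8: y≈-2.384509, sp=-3, e=sp−y≈-0.615491; I≈-11.178998, D=e−e_prev≈-0.242319; u=3/4·(-0.615491)+3/4·(-11.178998)+5/4·(-0.242319)≈-9.148765; next y=1/5·(-2.384509)+1/4·(-9.148765)≈-2.764093
n=9: y≈-2.764093, sp=-3, e=sp−y≈-0.235907; I≈-11.414905, D=e−e_prev≈0.379584; u=3/4·(-0.235907)+3/4·(-11.414905)+5/4·0.379584≈-8.263630; next y=1/5·(-2.764093)+1/4·(-8.263630)≈-2.618726
n=10: y≈-2.618726, sp=-3, e=sp−y≈-0.381274; I≈-11.796179, D=e−e_prev≈-0.145367; u=3/4·(-0.381274)+3/4·(-11.796179)+5/4·(-0.145367)≈-9.314799; next y=1/5·(-2.618726)+1/4·(-9.314799)≈-2.852445
n=11: y≈-2.852445, sp=-3, e=sp−y≈-0.147555; I≈-11.943734, D=e−e_prev≈0.233719; u=3/4·(-0.147555)+3/4·(-11.943734)+5/4·0.233719≈-8.776318; next y=1/5·(-2.852445)+1/4·(-8.776318)≈-2.764569
n=12: y≈-2.764569, sp=-3, e=sp−y≈-0.235431; I≈-12.179166, D=e−e_prev≈-0.087876; u=3/4·(-0.235431)+3/4·(-12.179166)+5/4·(-0.087876)≈-9.420793; next y=1/5·(-2.764569)+1/4·(-9.420793)≈-2.908112
n=13: y≈-2.908112, sp=-3, e=sp−y≈-0.091888; I≈-12.271054, D=e−e_prev≈0.143543; u=3/4·(-0.091888)+3/4·(-12.271054)+5/4·0.143543≈-9.092777; next y=1/5·(-2.908112)+1/4·(-9.092777)≈-2.854817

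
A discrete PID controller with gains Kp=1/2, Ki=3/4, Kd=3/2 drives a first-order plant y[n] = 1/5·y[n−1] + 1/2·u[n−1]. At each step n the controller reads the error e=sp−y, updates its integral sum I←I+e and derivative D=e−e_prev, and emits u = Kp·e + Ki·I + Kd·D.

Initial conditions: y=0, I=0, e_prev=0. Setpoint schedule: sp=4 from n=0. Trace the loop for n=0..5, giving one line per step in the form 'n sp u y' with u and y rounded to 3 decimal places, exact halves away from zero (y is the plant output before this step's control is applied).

0 4 11.000 0.000
1 4 -7.125 5.500
2 4 21.897 -2.463
3 4 -20.726 10.456
4 4 45.311 -8.272
5 4 -54.077 21.001

(exact arithmetic carried between steps; '≈' marks a value shown rounded to 6 d.p. or computed from one; I and e_prev carry over from the previous line; the table rounds u and y to 3 d.p., halves away from zero)
n=0: y=0, sp=4, e=sp−y=4; I=4, D=e−e_prev=4; u=1/2·4+3/4·4+3/2·4=11; next y=1/5·0+1/2·11=5.5
n=1: y=5.5, sp=4, e=sp−y=-1.5; I=2.5, D=e−e_prev=-5.5; u=1/2·(-1.5)+3/4·2.5+3/2·(-5.5)=-7.125; next y=1/5·5.5+1/2·(-7.125)=-2.4625
n=2: y=-2.4625, sp=4, e=sp−y=6.4625; I=8.9625, D=e−e_prev=7.9625; u=1/2·6.4625+3/4·8.9625+3/2·7.9625=21.896875; next y=1/5·(-2.4625)+1/2·21.896875≈10.455938
n=3: y≈10.455938, sp=4, e=sp−y≈-6.455938; I≈2.506563, D=e−e_prev≈-12.918438; u=1/2·(-6.455938)+3/4·2.506563+3/2·(-12.918438)≈-20.725703; next y=1/5·10.455938+1/2·(-20.725703)≈-8.271664
n=4: y≈-8.271664, sp=4, e=sp−y≈12.271664; I≈14.778227, D=e−e_prev≈18.727602; u=1/2·12.271664+3/4·14.778227+3/2·18.727602≈45.310904; next y=1/5·(-8.271664)+1/2·45.310904≈21.001119
n=5: y≈21.001119, sp=4, e=sp−y≈-17.001119; I≈-2.222893, D=e−e_prev≈-29.272783; u=1/2·(-17.001119)+3/4·(-2.222893)+3/2·(-29.272783)≈-54.076904; next y=1/5·21.001119+1/2·(-54.076904)≈-22.838228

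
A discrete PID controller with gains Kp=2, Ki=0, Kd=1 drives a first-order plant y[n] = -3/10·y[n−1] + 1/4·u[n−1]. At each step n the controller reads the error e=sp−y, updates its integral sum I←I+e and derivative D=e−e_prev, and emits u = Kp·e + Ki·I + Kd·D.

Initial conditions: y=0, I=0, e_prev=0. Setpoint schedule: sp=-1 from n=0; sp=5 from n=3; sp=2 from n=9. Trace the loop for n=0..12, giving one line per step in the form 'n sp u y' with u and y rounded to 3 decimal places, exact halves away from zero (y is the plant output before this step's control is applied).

(exact arithmetic carried between steps; '≈' marks a value shown rounded to 6 d.p. or computed from one; I and e_prev carry over from the previous line; the table rounds u and y to 3 d.p., halves away from zero)
n=0: y=0, sp=-1, e=sp−y=-1; I=-1, D=e−e_prev=-1; u=2·(-1)+0·(-1)+1·(-1)=-3; next y=-3/10·0+1/4·(-3)=-0.75
n=1: y=-0.75, sp=-1, e=sp−y=-0.25; I=-1.25, D=e−e_prev=0.75; u=2·(-0.25)+0·(-1.25)+1·0.75=0.25; next y=-3/10·(-0.75)+1/4·0.25=0.2875
n=2: y=0.2875, sp=-1, e=sp−y=-1.2875; I=-2.5375, D=e−e_prev=-1.0375; u=2·(-1.2875)+0·(-2.5375)+1·(-1.0375)=-3.6125; next y=-3/10·0.2875+1/4·(-3.6125)=-0.989375
n=3: y=-0.989375, sp=5, e=sp−y=5.989375; I=3.451875, D=e−e_prev=7.276875; u=2·5.989375+0·3.451875+1·7.276875=19.255625; next y=-3/10·(-0.989375)+1/4·19.255625≈5.110719
n=4: y≈5.110719, sp=5, e=sp−y≈-0.110719; I≈3.341156, D=e−e_prev≈-6.100094; u=2·(-0.110719)+0·3.341156+1·(-6.100094)≈-6.321531; next y=-3/10·5.110719+1/4·(-6.321531)≈-3.113598
n=5: y≈-3.113598, sp=5, e=sp−y≈8.113598; I≈11.454755, D=e−e_prev≈8.224317; u=2·8.113598+0·11.454755+1·8.224317≈24.451514; next y=-3/10·(-3.113598)+1/4·24.451514≈7.046958
n=6: y≈7.046958, sp=5, e=sp−y≈-2.046958; I≈9.407797, D=e−e_prev≈-10.160556; u=2·(-2.046958)+0·9.407797+1·(-10.160556)≈-14.254473; next y=-3/10·7.046958+1/4·(-14.254473)≈-5.677706
n=7: y≈-5.677706, sp=5, e=sp−y≈10.677706; I≈20.085502, D=e−e_prev≈12.724664; u=2·10.677706+0·20.085502+1·12.724664≈34.080075; next y=-3/10·(-5.677706)+1/4·34.080075≈10.223330
n=8: y≈10.223330, sp=5, e=sp−y≈-5.223330; I≈14.862172, D=e−e_prev≈-15.901036; u=2·(-5.223330)+0·14.862172+1·(-15.901036)≈-26.347697; next y=-3/10·10.223330+1/4·(-26.347697)≈-9.653923
n=9: y≈-9.653923, sp=2, e=sp−y≈11.653923; I≈26.516095, D=e−e_prev≈16.877254; u=2·11.653923+0·26.516095+1·16.877254≈40.185100; next y=-3/10·(-9.653923)+1/4·40.185100≈12.942452
n=10: y≈12.942452, sp=2, e=sp−y≈-10.942452; I≈15.573643, D=e−e_prev≈-22.596375; u=2·(-10.942452)+0·15.573643+1·(-22.596375)≈-44.481279; next y=-3/10·12.942452+1/4·(-44.481279)≈-15.003055
n=11: y≈-15.003055, sp=2, e=sp−y≈17.003055; I≈32.576699, D=e−e_prev≈27.945507; u=2·17.003055+0·32.576699+1·27.945507≈61.951618; next y=-3/10·(-15.003055)+1/4·61.951618≈19.988821
n=12: y≈19.988821, sp=2, e=sp−y≈-17.988821; I≈14.587877, D=e−e_prev≈-34.991877; u=2·(-17.988821)+0·14.587877+1·(-34.991877)≈-70.969519; next y=-3/10·19.988821+1/4·(-70.969519)≈-23.739026

0 -1 -3.000 0.000
1 -1 0.250 -0.750
2 -1 -3.613 0.288
3 5 19.256 -0.989
4 5 -6.322 5.111
5 5 24.452 -3.114
6 5 -14.254 7.047
7 5 34.080 -5.678
8 5 -26.348 10.223
9 2 40.185 -9.654
10 2 -44.481 12.942
11 2 61.952 -15.003
12 2 -70.970 19.989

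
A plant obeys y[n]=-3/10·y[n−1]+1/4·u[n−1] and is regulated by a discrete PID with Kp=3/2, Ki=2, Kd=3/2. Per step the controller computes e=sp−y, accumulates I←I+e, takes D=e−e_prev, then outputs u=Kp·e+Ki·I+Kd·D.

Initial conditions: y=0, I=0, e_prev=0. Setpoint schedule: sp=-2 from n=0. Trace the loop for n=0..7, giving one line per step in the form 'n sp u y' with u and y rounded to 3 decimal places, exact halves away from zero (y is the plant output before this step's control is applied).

0 -2 -10.000 0.000
1 -2 1.500 -2.500
2 -2 -19.375 1.125
3 -2 11.344 -5.181
4 -2 -39.611 4.390
5 -2 40.016 -11.220
6 -2 -87.909 13.370
7 -2 115.027 -25.988

(exact arithmetic carried between steps; '≈' marks a value shown rounded to 6 d.p. or computed from one; I and e_prev carry over from the previous line; the table rounds u and y to 3 d.p., halves away from zero)
n=0: y=0, sp=-2, e=sp−y=-2; I=-2, D=e−e_prev=-2; u=3/2·(-2)+2·(-2)+3/2·(-2)=-10; next y=-3/10·0+1/4·(-10)=-2.5
n=1: y=-2.5, sp=-2, e=sp−y=0.5; I=-1.5, D=e−e_prev=2.5; u=3/2·0.5+2·(-1.5)+3/2·2.5=1.5; next y=-3/10·(-2.5)+1/4·1.5=1.125
n=2: y=1.125, sp=-2, e=sp−y=-3.125; I=-4.625, D=e−e_prev=-3.625; u=3/2·(-3.125)+2·(-4.625)+3/2·(-3.625)=-19.375; next y=-3/10·1.125+1/4·(-19.375)=-5.18125
n=3: y=-5.18125, sp=-2, e=sp−y=3.18125; I=-1.44375, D=e−e_prev=6.30625; u=3/2·3.18125+2·(-1.44375)+3/2·6.30625=11.34375; next y=-3/10·(-5.18125)+1/4·11.34375≈4.390313
n=4: y≈4.390313, sp=-2, e=sp−y≈-6.390313; I≈-7.834063, D=e−e_prev≈-9.571563; u=3/2·(-6.390313)+2·(-7.834063)+3/2·(-9.571563)≈-39.610938; next y=-3/10·4.390313+1/4·(-39.610938)≈-11.219828
n=5: y≈-11.219828, sp=-2, e=sp−y≈9.219828; I≈1.385766, D=e−e_prev≈15.610141; u=3/2·9.219828+2·1.385766+3/2·15.610141≈40.016484; next y=-3/10·(-11.219828)+1/4·40.016484≈13.370070
n=6: y≈13.370070, sp=-2, e=sp−y≈-15.370070; I≈-13.984304, D=e−e_prev≈-24.589898; u=3/2·(-15.370070)+2·(-13.984304)+3/2·(-24.589898)≈-87.908559; next y=-3/10·13.370070+1/4·(-87.908559)≈-25.988161
n=7: y≈-25.988161, sp=-2, e=sp−y≈23.988161; I≈10.003857, D=e−e_prev≈39.358230; u=3/2·23.988161+2·10.003857+3/2·39.358230≈115.027299; next y=-3/10·(-25.988161)+1/4·115.027299≈36.553273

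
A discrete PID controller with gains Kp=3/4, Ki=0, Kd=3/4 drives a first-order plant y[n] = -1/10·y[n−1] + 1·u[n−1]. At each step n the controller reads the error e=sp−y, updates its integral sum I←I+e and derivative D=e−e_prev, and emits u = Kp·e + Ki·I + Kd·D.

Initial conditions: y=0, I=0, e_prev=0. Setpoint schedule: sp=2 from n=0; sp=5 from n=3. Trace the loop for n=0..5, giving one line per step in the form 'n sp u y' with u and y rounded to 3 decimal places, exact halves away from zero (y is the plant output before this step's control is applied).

(exact arithmetic carried between steps; '≈' marks a value shown rounded to 6 d.p. or computed from one; I and e_prev carry over from the previous line; the table rounds u and y to 3 d.p., halves away from zero)
n=0: y=0, sp=2, e=sp−y=2; I=2, D=e−e_prev=2; u=3/4·2+0·2+3/4·2=3; next y=-1/10·0+1·3=3
n=1: y=3, sp=2, e=sp−y=-1; I=1, D=e−e_prev=-3; u=3/4·(-1)+0·1+3/4·(-3)=-3; next y=-1/10·3+1·(-3)=-3.3
n=2: y=-3.3, sp=2, e=sp−y=5.3; I=6.3, D=e−e_prev=6.3; u=3/4·5.3+0·6.3+3/4·6.3=8.7; next y=-1/10·(-3.3)+1·8.7=9.03
n=3: y=9.03, sp=5, e=sp−y=-4.03; I=2.27, D=e−e_prev=-9.33; u=3/4·(-4.03)+0·2.27+3/4·(-9.33)=-10.02; next y=-1/10·9.03+1·(-10.02)=-10.923
n=4: y=-10.923, sp=5, e=sp−y=15.923; I=18.193, D=e−e_prev=19.953; u=3/4·15.923+0·18.193+3/4·19.953=26.907; next y=-1/10·(-10.923)+1·26.907=27.9993
n=5: y=27.9993, sp=5, e=sp−y=-22.9993; I=-4.8063, D=e−e_prev=-38.9223; u=3/4·(-22.9993)+0·(-4.8063)+3/4·(-38.9223)=-46.4412; next y=-1/10·27.9993+1·(-46.4412)=-49.24113

0 2 3.000 0.000
1 2 -3.000 3.000
2 2 8.700 -3.300
3 5 -10.020 9.030
4 5 26.907 -10.923
5 5 -46.441 27.999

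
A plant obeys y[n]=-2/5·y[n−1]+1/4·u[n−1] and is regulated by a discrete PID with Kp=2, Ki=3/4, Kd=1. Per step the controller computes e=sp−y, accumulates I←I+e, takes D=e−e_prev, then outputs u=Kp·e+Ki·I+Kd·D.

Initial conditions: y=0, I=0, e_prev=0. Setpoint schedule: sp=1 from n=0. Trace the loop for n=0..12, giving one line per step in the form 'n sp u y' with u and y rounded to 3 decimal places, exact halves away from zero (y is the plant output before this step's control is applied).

(exact arithmetic carried between steps; '≈' marks a value shown rounded to 6 d.p. or computed from one; I and e_prev carry over from the previous line; the table rounds u and y to 3 d.p., halves away from zero)
n=0: y=0, sp=1, e=sp−y=1; I=1, D=e−e_prev=1; u=2·1+3/4·1+1·1=3.75; next y=-2/5·0+1/4·3.75=0.9375
n=1: y=0.9375, sp=1, e=sp−y=0.0625; I=1.0625, D=e−e_prev=-0.9375; u=2·0.0625+3/4·1.0625+1·(-0.9375)=-0.015625; next y=-2/5·0.9375+1/4·(-0.015625)≈-0.378906
n=2: y≈-0.378906, sp=1, e=sp−y≈1.378906; I≈2.441406, D=e−e_prev≈1.316406; u=2·1.378906+3/4·2.441406+1·1.316406≈5.905273; next y=-2/5·(-0.378906)+1/4·5.905273≈1.627881
n=3: y≈1.627881, sp=1, e=sp−y≈-0.627881; I≈1.813525, D=e−e_prev≈-2.006787; u=2·(-0.627881)+3/4·1.813525+1·(-2.006787)≈-1.902405; next y=-2/5·1.627881+1/4·(-1.902405)≈-1.126754
n=4: y≈-1.126754, sp=1, e=sp−y≈2.126754; I≈3.940279, D=e−e_prev≈2.754634; u=2·2.126754+3/4·3.940279+1·2.754634≈9.963351; next y=-2/5·(-1.126754)+1/4·9.963351≈2.941539
n=5: y≈2.941539, sp=1, e=sp−y≈-1.941539; I≈1.998740, D=e−e_prev≈-4.068293; u=2·(-1.941539)+3/4·1.998740+1·(-4.068293)≈-6.452316; next y=-2/5·2.941539+1/4·(-6.452316)≈-2.789695
n=6: y≈-2.789695, sp=1, e=sp−y≈3.789695; I≈5.788434, D=e−e_prev≈5.731234; u=2·3.789695+3/4·5.788434+1·5.731234≈17.651949; next y=-2/5·(-2.789695)+1/4·17.651949≈5.528865
n=7: y≈5.528865, sp=1, e=sp−y≈-4.528865; I≈1.259569, D=e−e_prev≈-8.318560; u=2·(-4.528865)+3/4·1.259569+1·(-8.318560)≈-16.431613; next y=-2/5·5.528865+1/4·(-16.431613)≈-6.319449
n=8: y≈-6.319449, sp=1, e=sp−y≈7.319449; I≈8.579019, D=e−e_prev≈11.848314; u=2·7.319449+3/4·8.579019+1·11.848314≈32.921477; next y=-2/5·(-6.319449)+1/4·32.921477≈10.758149
n=9: y≈10.758149, sp=1, e=sp−y≈-9.758149; I≈-1.179130, D=e−e_prev≈-17.077598; u=2·(-9.758149)+3/4·(-1.179130)+1·(-17.077598)≈-37.478243; next y=-2/5·10.758149+1/4·(-37.478243)≈-13.672820
n=10: y≈-13.672820, sp=1, e=sp−y≈14.672820; I≈13.493690, D=e−e_prev≈24.430969; u=2·14.672820+3/4·13.493690+1·24.430969≈63.896877; next y=-2/5·(-13.672820)+1/4·63.896877≈21.443347
n=11: y≈21.443347, sp=1, e=sp−y≈-20.443347; I≈-6.949657, D=e−e_prev≈-35.116168; u=2·(-20.443347)+3/4·(-6.949657)+1·(-35.116168)≈-81.215106; next y=-2/5·21.443347+1/4·(-81.215106)≈-28.881115
n=12: y≈-28.881115, sp=1, e=sp−y≈29.881115; I≈22.931458, D=e−e_prev≈50.324463; u=2·29.881115+3/4·22.931458+1·50.324463≈127.285287; next y=-2/5·(-28.881115)+1/4·127.285287≈43.373768

0 1 3.750 0.000
1 1 -0.016 0.938
2 1 5.905 -0.379
3 1 -1.902 1.628
4 1 9.963 -1.127
5 1 -6.452 2.942
6 1 17.652 -2.790
7 1 -16.432 5.529
8 1 32.921 -6.319
9 1 -37.478 10.758
10 1 63.897 -13.673
11 1 -81.215 21.443
12 1 127.285 -28.881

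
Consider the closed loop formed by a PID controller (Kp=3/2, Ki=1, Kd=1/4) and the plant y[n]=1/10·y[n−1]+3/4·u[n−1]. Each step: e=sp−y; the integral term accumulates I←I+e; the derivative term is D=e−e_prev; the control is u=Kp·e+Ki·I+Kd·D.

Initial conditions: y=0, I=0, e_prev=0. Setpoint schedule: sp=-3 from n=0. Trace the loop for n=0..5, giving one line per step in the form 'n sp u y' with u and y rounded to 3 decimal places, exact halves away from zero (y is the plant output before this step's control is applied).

0 -3 -8.250 0.000
1 -3 6.516 -6.188
2 -3 -20.596 4.268
3 -3 27.793 -15.020
4 -3 -59.507 19.342
5 -3 97.347 -42.696

(exact arithmetic carried between steps; '≈' marks a value shown rounded to 6 d.p. or computed from one; I and e_prev carry over from the previous line; the table rounds u and y to 3 d.p., halves away from zero)
n=0: y=0, sp=-3, e=sp−y=-3; I=-3, D=e−e_prev=-3; u=3/2·(-3)+1·(-3)+1/4·(-3)=-8.25; next y=1/10·0+3/4·(-8.25)=-6.1875
n=1: y=-6.1875, sp=-3, e=sp−y=3.1875; I=0.1875, D=e−e_prev=6.1875; u=3/2·3.1875+1·0.1875+1/4·6.1875=6.515625; next y=1/10·(-6.1875)+3/4·6.515625≈4.267969
n=2: y≈4.267969, sp=-3, e=sp−y≈-7.267969; I≈-7.080469, D=e−e_prev≈-10.455469; u=3/2·(-7.267969)+1·(-7.080469)+1/4·(-10.455469)≈-20.596289; next y=1/10·4.267969+3/4·(-20.596289)≈-15.020420
n=3: y≈-15.020420, sp=-3, e=sp−y≈12.020420; I≈4.939951, D=e−e_prev≈19.288389; u=3/2·12.020420+1·4.939951+1/4·19.288389≈27.792678; next y=1/10·(-15.020420)+3/4·27.792678≈19.342467
n=4: y≈19.342467, sp=-3, e=sp−y≈-22.342467; I≈-17.402516, D=e−e_prev≈-34.362887; u=3/2·(-22.342467)+1·(-17.402516)+1/4·(-34.362887)≈-59.506937; next y=1/10·19.342467+3/4·(-59.506937)≈-42.695956
n=5: y≈-42.695956, sp=-3, e=sp−y≈39.695956; I≈22.293441, D=e−e_prev≈62.038423; u=3/2·39.695956+1·22.293441+1/4·62.038423≈97.346981; next y=1/10·(-42.695956)+3/4·97.346981≈68.740640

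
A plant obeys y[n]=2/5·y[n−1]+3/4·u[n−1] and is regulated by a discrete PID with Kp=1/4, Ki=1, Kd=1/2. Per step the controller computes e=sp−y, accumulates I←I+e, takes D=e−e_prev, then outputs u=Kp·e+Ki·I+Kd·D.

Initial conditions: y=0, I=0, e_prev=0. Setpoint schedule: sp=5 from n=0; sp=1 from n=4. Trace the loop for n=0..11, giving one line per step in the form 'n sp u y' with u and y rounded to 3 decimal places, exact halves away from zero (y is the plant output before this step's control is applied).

(exact arithmetic carried between steps; '≈' marks a value shown rounded to 6 d.p. or computed from one; I and e_prev carry over from the previous line; the table rounds u and y to 3 d.p., halves away from zero)
n=0: y=0, sp=5, e=sp−y=5; I=5, D=e−e_prev=5; u=1/4·5+1·5+1/2·5=8.75; next y=2/5·0+3/4·8.75=6.5625
n=1: y=6.5625, sp=5, e=sp−y=-1.5625; I=3.4375, D=e−e_prev=-6.5625; u=1/4·(-1.5625)+1·3.4375+1/2·(-6.5625)=-0.234375; next y=2/5·6.5625+3/4·(-0.234375)≈2.449219
n=2: y≈2.449219, sp=5, e=sp−y≈2.550781; I≈5.988281, D=e−e_prev≈4.113281; u=1/4·2.550781+1·5.988281+1/2·4.113281≈8.682617; next y=2/5·2.449219+3/4·8.682617≈7.491650
n=3: y≈7.491650, sp=5, e=sp−y≈-2.491650; I≈3.496631, D=e−e_prev≈-5.042432; u=1/4·(-2.491650)+1·3.496631+1/2·(-5.042432)≈0.352502; next y=2/5·7.491650+3/4·0.352502≈3.261037
n=4: y≈3.261037, sp=1, e=sp−y≈-2.261037; I≈1.235594, D=e−e_prev≈0.230613; u=1/4·(-2.261037)+1·1.235594+1/2·0.230613≈0.785641; next y=2/5·3.261037+3/4·0.785641≈1.893646
n=5: y≈1.893646, sp=1, e=sp−y≈-0.893646; I≈0.341948, D=e−e_prev≈1.367391; u=1/4·(-0.893646)+1·0.341948+1/2·1.367391≈0.802232; next y=2/5·1.893646+3/4·0.802232≈1.359132
n=6: y≈1.359132, sp=1, e=sp−y≈-0.359132; I≈-0.017184, D=e−e_prev≈0.534513; u=1/4·(-0.359132)+1·(-0.017184)+1/2·0.534513≈0.160289; next y=2/5·1.359132+3/4·0.160289≈0.663870
n=7: y≈0.663870, sp=1, e=sp−y≈0.336130; I≈0.318946, D=e−e_prev≈0.695263; u=1/4·0.336130+1·0.318946+1/2·0.695263≈0.750610; next y=2/5·0.663870+3/4·0.750610≈0.828505
n=8: y≈0.828505, sp=1, e=sp−y≈0.171495; I≈0.490441, D=e−e_prev≈-0.164635; u=1/4·0.171495+1·0.490441+1/2·(-0.164635)≈0.450997; next y=2/5·0.828505+3/4·0.450997≈0.669650
n=9: y≈0.669650, sp=1, e=sp−y≈0.330350; I≈0.820791, D=e−e_prev≈0.158856; u=1/4·0.330350+1·0.820791+1/2·0.158856≈0.982806; next y=2/5·0.669650+3/4·0.982806≈1.004965
n=10: y≈1.004965, sp=1, e=sp−y≈-0.004965; I≈0.815826, D=e−e_prev≈-0.335315; u=1/4·(-0.004965)+1·0.815826+1/2·(-0.335315)≈0.646928; next y=2/5·1.004965+3/4·0.646928≈0.887182
n=11: y≈0.887182, sp=1, e=sp−y≈0.112818; I≈0.928645, D=e−e_prev≈0.117783; u=1/4·0.112818+1·0.928645+1/2·0.117783≈1.015741; next y=2/5·0.887182+3/4·1.015741≈1.116678

0 5 8.750 0.000
1 5 -0.234 6.563
2 5 8.683 2.449
3 5 0.353 7.492
4 1 0.786 3.261
5 1 0.802 1.894
6 1 0.160 1.359
7 1 0.751 0.664
8 1 0.451 0.829
9 1 0.983 0.670
10 1 0.647 1.005
11 1 1.016 0.887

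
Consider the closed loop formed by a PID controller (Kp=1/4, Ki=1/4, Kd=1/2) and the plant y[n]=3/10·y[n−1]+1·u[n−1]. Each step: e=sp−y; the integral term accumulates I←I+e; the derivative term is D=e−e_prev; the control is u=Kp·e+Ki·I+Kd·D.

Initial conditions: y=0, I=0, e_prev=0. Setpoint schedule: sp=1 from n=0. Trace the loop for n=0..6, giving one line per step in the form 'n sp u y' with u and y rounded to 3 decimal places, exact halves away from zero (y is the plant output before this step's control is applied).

0 1 1.000 0.000
1 1 -0.250 1.000
2 1 1.200 0.050
3 1 -0.203 1.215
4 1 1.379 0.162
5 1 -0.204 1.428
6 1 1.525 0.225

(exact arithmetic carried between steps; '≈' marks a value shown rounded to 6 d.p. or computed from one; I and e_prev carry over from the previous line; the table rounds u and y to 3 d.p., halves away from zero)
n=0: y=0, sp=1, e=sp−y=1; I=1, D=e−e_prev=1; u=1/4·1+1/4·1+1/2·1=1; next y=3/10·0+1·1=1
n=1: y=1, sp=1, e=sp−y=0; I=1, D=e−e_prev=-1; u=1/4·0+1/4·1+1/2·(-1)=-0.25; next y=3/10·1+1·(-0.25)=0.05
n=2: y=0.05, sp=1, e=sp−y=0.95; I=1.95, D=e−e_prev=0.95; u=1/4·0.95+1/4·1.95+1/2·0.95=1.2; next y=3/10·0.05+1·1.2=1.215
n=3: y=1.215, sp=1, e=sp−y=-0.215; I=1.735, D=e−e_prev=-1.165; u=1/4·(-0.215)+1/4·1.735+1/2·(-1.165)=-0.2025; next y=3/10·1.215+1·(-0.2025)=0.162
n=4: y=0.162, sp=1, e=sp−y=0.838; I=2.573, D=e−e_prev=1.053; u=1/4·0.838+1/4·2.573+1/2·1.053=1.37925; next y=3/10·0.162+1·1.37925=1.42785
n=5: y=1.42785, sp=1, e=sp−y=-0.42785; I=2.14515, D=e−e_prev=-1.26585; u=1/4·(-0.42785)+1/4·2.14515+1/2·(-1.26585)=-0.2036; next y=3/10·1.42785+1·(-0.2036)=0.224755
n=6: y=0.224755, sp=1, e=sp−y=0.775245; I=2.920395, D=e−e_prev=1.203095; u=1/4·0.775245+1/4·2.920395+1/2·1.203095≈1.525458; next y=3/10·0.224755+1·1.525458≈1.592884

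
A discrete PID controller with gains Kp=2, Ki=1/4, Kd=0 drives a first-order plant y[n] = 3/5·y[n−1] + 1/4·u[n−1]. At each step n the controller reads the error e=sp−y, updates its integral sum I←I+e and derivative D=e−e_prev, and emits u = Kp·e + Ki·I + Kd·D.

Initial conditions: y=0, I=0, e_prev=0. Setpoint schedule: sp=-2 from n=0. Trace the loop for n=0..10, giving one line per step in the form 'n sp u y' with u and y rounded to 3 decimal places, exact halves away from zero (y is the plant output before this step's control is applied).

0 -2 -4.500 0.000
1 -2 -2.469 -1.125
2 -2 -2.311 -1.292
3 -2 -2.351 -1.353
4 -2 -2.408 -1.400
5 -2 -2.463 -1.442
6 -2 -2.515 -1.481
7 -2 -2.563 -1.517
8 -2 -2.608 -1.551
9 -2 -2.649 -1.583
10 -2 -2.688 -1.612

(exact arithmetic carried between steps; '≈' marks a value shown rounded to 6 d.p. or computed from one; I and e_prev carry over from the previous line; the table rounds u and y to 3 d.p., halves away from zero)
n=0: y=0, sp=-2, e=sp−y=-2; I=-2, D=e−e_prev=-2; u=2·(-2)+1/4·(-2)+0·(-2)=-4.5; next y=3/5·0+1/4·(-4.5)=-1.125
n=1: y=-1.125, sp=-2, e=sp−y=-0.875; I=-2.875, D=e−e_prev=1.125; u=2·(-0.875)+1/4·(-2.875)+0·1.125=-2.46875; next y=3/5·(-1.125)+1/4·(-2.46875)≈-1.292188
n=2: y≈-1.292188, sp=-2, e=sp−y≈-0.707813; I≈-3.582813, D=e−e_prev≈0.167188; u=2·(-0.707813)+1/4·(-3.582813)+0·0.167188≈-2.311328; next y=3/5·(-1.292188)+1/4·(-2.311328)≈-1.353145
n=3: y≈-1.353145, sp=-2, e=sp−y≈-0.646855; I≈-4.229668, D=e−e_prev≈0.060957; u=2·(-0.646855)+1/4·(-4.229668)+0·0.060957≈-2.351128; next y=3/5·(-1.353145)+1/4·(-2.351128)≈-1.399669
n=4: y≈-1.399669, sp=-2, e=sp−y≈-0.600331; I≈-4.829999, D=e−e_prev≈0.046524; u=2·(-0.600331)+1/4·(-4.829999)+0·0.046524≈-2.408162; next y=3/5·(-1.399669)+1/4·(-2.408162)≈-1.441842
n=5: y≈-1.441842, sp=-2, e=sp−y≈-0.558158; I≈-5.388157, D=e−e_prev≈0.042173; u=2·(-0.558158)+1/4·(-5.388157)+0·0.042173≈-2.463356; next y=3/5·(-1.441842)+1/4·(-2.463356)≈-1.480944
n=6: y≈-1.480944, sp=-2, e=sp−y≈-0.519056; I≈-5.907213, D=e−e_prev≈0.039102; u=2·(-0.519056)+1/4·(-5.907213)+0·0.039102≈-2.514915; next y=3/5·(-1.480944)+1/4·(-2.514915)≈-1.517295
n=7: y≈-1.517295, sp=-2, e=sp−y≈-0.482705; I≈-6.389918, D=e−e_prev≈0.036351; u=2·(-0.482705)+1/4·(-6.389918)+0·0.036351≈-2.562889; next y=3/5·(-1.517295)+1/4·(-2.562889)≈-1.551099
n=8: y≈-1.551099, sp=-2, e=sp−y≈-0.448901; I≈-6.838819, D=e−e_prev≈0.033804; u=2·(-0.448901)+1/4·(-6.838819)+0·0.033804≈-2.607506; next y=3/5·(-1.551099)+1/4·(-2.607506)≈-1.582536
n=9: y≈-1.582536, sp=-2, e=sp−y≈-0.417464; I≈-7.256283, D=e−e_prev≈0.031437; u=2·(-0.417464)+1/4·(-7.256283)+0·0.031437≈-2.648998; next y=3/5·(-1.582536)+1/4·(-2.648998)≈-1.611771
n=10: y≈-1.611771, sp=-2, e=sp−y≈-0.388229; I≈-7.644511, D=e−e_prev≈0.029235; u=2·(-0.388229)+1/4·(-7.644511)+0·0.029235≈-2.687585; next y=3/5·(-1.611771)+1/4·(-2.687585)≈-1.638959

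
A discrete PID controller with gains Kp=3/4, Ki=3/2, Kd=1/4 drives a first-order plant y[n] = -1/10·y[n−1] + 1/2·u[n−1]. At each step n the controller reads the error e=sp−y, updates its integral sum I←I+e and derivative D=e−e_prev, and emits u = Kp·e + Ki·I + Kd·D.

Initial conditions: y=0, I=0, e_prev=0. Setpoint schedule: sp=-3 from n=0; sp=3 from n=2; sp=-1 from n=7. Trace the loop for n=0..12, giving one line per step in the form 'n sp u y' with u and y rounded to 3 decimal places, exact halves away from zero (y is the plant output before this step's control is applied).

(exact arithmetic carried between steps; '≈' marks a value shown rounded to 6 d.p. or computed from one; I and e_prev carry over from the previous line; the table rounds u and y to 3 d.p., halves away from zero)
n=0: y=0, sp=-3, e=sp−y=-3; I=-3, D=e−e_prev=-3; u=3/4·(-3)+3/2·(-3)+1/4·(-3)=-7.5; next y=-1/10·0+1/2·(-7.5)=-3.75
n=1: y=-3.75, sp=-3, e=sp−y=0.75; I=-2.25, D=e−e_prev=3.75; u=3/4·0.75+3/2·(-2.25)+1/4·3.75=-1.875; next y=-1/10·(-3.75)+1/2·(-1.875)=-0.5625
n=2: y=-0.5625, sp=3, e=sp−y=3.5625; I=1.3125, D=e−e_prev=2.8125; u=3/4·3.5625+3/2·1.3125+1/4·2.8125=5.34375; next y=-1/10·(-0.5625)+1/2·5.34375=2.728125
n=3: y=2.728125, sp=3, e=sp−y=0.271875; I=1.584375, D=e−e_prev=-3.290625; u=3/4·0.271875+3/2·1.584375+1/4·(-3.290625)≈1.757813; next y=-1/10·2.728125+1/2·1.757813≈0.606094
n=4: y≈0.606094, sp=3, e=sp−y≈2.393906; I≈3.978281, D=e−e_prev≈2.122031; u=3/4·2.393906+3/2·3.978281+1/4·2.122031≈8.293359; next y=-1/10·0.606094+1/2·8.293359≈4.086070
n=5: y≈4.086070, sp=3, e=sp−y≈-1.086070; I≈2.892211, D=e−e_prev≈-3.479977; u=3/4·(-1.086070)+3/2·2.892211+1/4·(-3.479977)≈2.653770; next y=-1/10·4.086070+1/2·2.653770≈0.918278
n=6: y≈0.918278, sp=3, e=sp−y≈2.081722; I≈4.973933, D=e−e_prev≈3.167793; u=3/4·2.081722+3/2·4.973933+1/4·3.167793≈9.814140; next y=-1/10·0.918278+1/2·9.814140≈4.815242
n=7: y≈4.815242, sp=-1, e=sp−y≈-5.815242; I≈-0.841309, D=e−e_prev≈-7.896964; u=3/4·(-5.815242)+3/2·(-0.841309)+1/4·(-7.896964)≈-7.597636; next y=-1/10·4.815242+1/2·(-7.597636)≈-4.280342
n=8: y≈-4.280342, sp=-1, e=sp−y≈3.280342; I≈2.439033, D=e−e_prev≈9.095584; u=3/4·3.280342+3/2·2.439033+1/4·9.095584≈8.392703; next y=-1/10·(-4.280342)+1/2·8.392703≈4.624386
n=9: y≈4.624386, sp=-1, e=sp−y≈-5.624386; I≈-3.185352, D=e−e_prev≈-8.904728; u=3/4·(-5.624386)+3/2·(-3.185352)+1/4·(-8.904728)≈-11.222499; next y=-1/10·4.624386+1/2·(-11.222499)≈-6.073688
n=10: y≈-6.073688, sp=-1, e=sp−y≈5.073688; I≈1.888336, D=e−e_prev≈10.698074; u=3/4·5.073688+3/2·1.888336+1/4·10.698074≈9.312289; next y=-1/10·(-6.073688)+1/2·9.312289≈5.263513
n=11: y≈5.263513, sp=-1, e=sp−y≈-6.263513; I≈-4.375177, D=e−e_prev≈-11.337201; u=3/4·(-6.263513)+3/2·(-4.375177)+1/4·(-11.337201)≈-14.094701; next y=-1/10·5.263513+1/2·(-14.094701)≈-7.573702
n=12: y≈-7.573702, sp=-1, e=sp−y≈6.573702; I≈2.198525, D=e−e_prev≈12.837215; u=3/4·6.573702+3/2·2.198525+1/4·12.837215≈11.437367; next y=-1/10·(-7.573702)+1/2·11.437367≈6.476054

0 -3 -7.500 0.000
1 -3 -1.875 -3.750
2 3 5.344 -0.563
3 3 1.758 2.728
4 3 8.293 0.606
5 3 2.654 4.086
6 3 9.814 0.918
7 -1 -7.598 4.815
8 -1 8.393 -4.280
9 -1 -11.222 4.624
10 -1 9.312 -6.074
11 -1 -14.095 5.264
12 -1 11.437 -7.574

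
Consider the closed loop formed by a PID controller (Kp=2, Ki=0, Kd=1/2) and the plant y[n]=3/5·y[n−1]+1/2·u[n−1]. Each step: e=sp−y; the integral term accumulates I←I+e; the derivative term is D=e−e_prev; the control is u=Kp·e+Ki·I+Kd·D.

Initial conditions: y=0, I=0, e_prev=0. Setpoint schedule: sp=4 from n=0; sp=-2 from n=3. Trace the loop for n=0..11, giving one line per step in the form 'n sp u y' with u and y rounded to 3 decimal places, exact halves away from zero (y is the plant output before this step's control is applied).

0 4 10.000 0.000
1 4 -4.500 5.000
2 4 8.625 0.750
3 -2 -18.531 4.763
4 -2 14.402 -6.408
5 -2 -15.594 3.356
6 -2 12.136 -5.783
7 -2 -13.387 2.598
8 -2 10.136 -5.135
9 -2 -11.535 1.987
10 -2 8.432 -4.575
11 -2 -9.964 1.471

(exact arithmetic carried between steps; '≈' marks a value shown rounded to 6 d.p. or computed from one; I and e_prev carry over from the previous line; the table rounds u and y to 3 d.p., halves away from zero)
n=0: y=0, sp=4, e=sp−y=4; I=4, D=e−e_prev=4; u=2·4+0·4+1/2·4=10; next y=3/5·0+1/2·10=5
n=1: y=5, sp=4, e=sp−y=-1; I=3, D=e−e_prev=-5; u=2·(-1)+0·3+1/2·(-5)=-4.5; next y=3/5·5+1/2·(-4.5)=0.75
n=2: y=0.75, sp=4, e=sp−y=3.25; I=6.25, D=e−e_prev=4.25; u=2·3.25+0·6.25+1/2·4.25=8.625; next y=3/5·0.75+1/2·8.625=4.7625
n=3: y=4.7625, sp=-2, e=sp−y=-6.7625; I=-0.5125, D=e−e_prev=-10.0125; u=2·(-6.7625)+0·(-0.5125)+1/2·(-10.0125)=-18.53125; next y=3/5·4.7625+1/2·(-18.53125)=-6.408125
n=4: y=-6.408125, sp=-2, e=sp−y=4.408125; I=3.895625, D=e−e_prev=11.170625; u=2·4.408125+0·3.895625+1/2·11.170625≈14.401563; next y=3/5·(-6.408125)+1/2·14.401563≈3.355906
n=5: y≈3.355906, sp=-2, e=sp−y≈-5.355906; I≈-1.460281, D=e−e_prev≈-9.764031; u=2·(-5.355906)+0·(-1.460281)+1/2·(-9.764031)≈-15.593828; next y=3/5·3.355906+1/2·(-15.593828)≈-5.783370
n=6: y≈-5.783370, sp=-2, e=sp−y≈3.783370; I≈2.323089, D=e−e_prev≈9.139277; u=2·3.783370+0·2.323089+1/2·9.139277≈12.136379; next y=3/5·(-5.783370)+1/2·12.136379≈2.598167
n=7: y≈2.598167, sp=-2, e=sp−y≈-4.598167; I≈-2.275078, D=e−e_prev≈-8.381538; u=2·(-4.598167)+0·(-2.275078)+1/2·(-8.381538)≈-13.387103; next y=3/5·2.598167+1/2·(-13.387103)≈-5.134651
n=8: y≈-5.134651, sp=-2, e=sp−y≈3.134651; I≈0.859573, D=e−e_prev≈7.732819; u=2·3.134651+0·0.859573+1/2·7.732819≈10.135712; next y=3/5·(-5.134651)+1/2·10.135712≈1.987065
n=9: y≈1.987065, sp=-2, e=sp−y≈-3.987065; I≈-3.127492, D=e−e_prev≈-7.121716; u=2·(-3.987065)+0·(-3.127492)+1/2·(-7.121716)≈-11.534989; next y=3/5·1.987065+1/2·(-11.534989)≈-4.575255
n=10: y≈-4.575255, sp=-2, e=sp−y≈2.575255; I≈-0.552237, D=e−e_prev≈6.562320; u=2·2.575255+0·(-0.552237)+1/2·6.562320≈8.431671; next y=3/5·(-4.575255)+1/2·8.431671≈1.470682
n=11: y≈1.470682, sp=-2, e=sp−y≈-3.470682; I≈-4.022919, D=e−e_prev≈-6.045937; u=2·(-3.470682)+0·(-4.022919)+1/2·(-6.045937)≈-9.964333; next y=3/5·1.470682+1/2·(-9.964333)≈-4.099757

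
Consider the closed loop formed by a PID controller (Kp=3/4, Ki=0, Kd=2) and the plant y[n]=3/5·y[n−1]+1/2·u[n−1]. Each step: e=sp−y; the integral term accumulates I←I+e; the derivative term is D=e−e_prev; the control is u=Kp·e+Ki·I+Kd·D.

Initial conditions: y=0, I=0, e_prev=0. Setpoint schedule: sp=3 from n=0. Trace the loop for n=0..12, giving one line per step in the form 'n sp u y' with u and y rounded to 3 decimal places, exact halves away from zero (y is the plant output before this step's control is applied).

0 3 8.250 0.000
1 3 -9.094 4.125
2 3 16.198 -2.072
3 3 -20.747 6.856
4 3 33.177 -6.260
5 3 -45.559 12.832
6 3 69.385 -15.080
7 3 -98.432 25.644
8 3 146.569 -33.829
9 3 -211.123 52.987
10 3 311.089 -73.769
11 3 -451.317 111.283
12 3 661.760 -158.889

(exact arithmetic carried between steps; '≈' marks a value shown rounded to 6 d.p. or computed from one; I and e_prev carry over from the previous line; the table rounds u and y to 3 d.p., halves away from zero)
n=0: y=0, sp=3, e=sp−y=3; I=3, D=e−e_prev=3; u=3/4·3+0·3+2·3=8.25; next y=3/5·0+1/2·8.25=4.125
n=1: y=4.125, sp=3, e=sp−y=-1.125; I=1.875, D=e−e_prev=-4.125; u=3/4·(-1.125)+0·1.875+2·(-4.125)=-9.09375; next y=3/5·4.125+1/2·(-9.09375)=-2.071875
n=2: y=-2.071875, sp=3, e=sp−y=5.071875; I=6.946875, D=e−e_prev=6.196875; u=3/4·5.071875+0·6.946875+2·6.196875≈16.197656; next y=3/5·(-2.071875)+1/2·16.197656≈6.855703
n=3: y≈6.855703, sp=3, e=sp−y≈-3.855703; I≈3.091172, D=e−e_prev≈-8.927578; u=3/4·(-3.855703)+0·3.091172+2·(-8.927578)≈-20.746934; next y=3/5·6.855703+1/2·(-20.746934)≈-6.260045
n=4: y≈-6.260045, sp=3, e=sp−y≈9.260045; I≈12.351217, D=e−e_prev≈13.115748; u=3/4·9.260045+0·12.351217+2·13.115748≈33.176530; next y=3/5·(-6.260045)+1/2·33.176530≈12.832238
n=5: y≈12.832238, sp=3, e=sp−y≈-9.832238; I≈2.518979, D=e−e_prev≈-19.092283; u=3/4·(-9.832238)+0·2.518979+2·(-19.092283)≈-45.558744; next y=3/5·12.832238+1/2·(-45.558744)≈-15.080029
n=6: y≈-15.080029, sp=3, e=sp−y≈18.080029; I≈20.599008, D=e−e_prev≈27.912267; u=3/4·18.080029+0·20.599008+2·27.912267≈69.384557; next y=3/5·(-15.080029)+1/2·69.384557≈25.644261
n=7: y≈25.644261, sp=3, e=sp−y≈-22.644261; I≈-2.045252, D=e−e_prev≈-40.724290; u=3/4·(-22.644261)+0·(-2.045252)+2·(-40.724290)≈-98.431775; next y=3/5·25.644261+1/2·(-98.431775)≈-33.829331
n=8: y≈-33.829331, sp=3, e=sp−y≈36.829331; I≈34.784079, D=e−e_prev≈59.473592; u=3/4·36.829331+0·34.784079+2·59.473592≈146.569183; next y=3/5·(-33.829331)+1/2·146.569183≈52.986992
n=9: y≈52.986992, sp=3, e=sp−y≈-49.986992; I≈-15.202914, D=e−e_prev≈-86.816324; u=3/4·(-49.986992)+0·(-15.202914)+2·(-86.816324)≈-211.122892; next y=3/5·52.986992+1/2·(-211.122892)≈-73.769250
n=10: y≈-73.769250, sp=3, e=sp−y≈76.769250; I≈61.566337, D=e−e_prev≈126.756243; u=3/4·76.769250+0·61.566337+2·126.756243≈311.089424; next y=3/5·(-73.769250)+1/2·311.089424≈111.283162
n=11: y≈111.283162, sp=3, e=sp−y≈-108.283162; I≈-46.716825, D=e−e_prev≈-185.052412; u=3/4·(-108.283162)+0·(-46.716825)+2·(-185.052412)≈-451.317195; next y=3/5·111.283162+1/2·(-451.317195)≈-158.888701
n=12: y≈-158.888701, sp=3, e=sp−y≈161.888701; I≈115.171876, D=e−e_prev≈270.171862; u=3/4·161.888701+0·115.171876+2·270.171862≈661.760250; next y=3/5·(-158.888701)+1/2·661.760250≈235.546905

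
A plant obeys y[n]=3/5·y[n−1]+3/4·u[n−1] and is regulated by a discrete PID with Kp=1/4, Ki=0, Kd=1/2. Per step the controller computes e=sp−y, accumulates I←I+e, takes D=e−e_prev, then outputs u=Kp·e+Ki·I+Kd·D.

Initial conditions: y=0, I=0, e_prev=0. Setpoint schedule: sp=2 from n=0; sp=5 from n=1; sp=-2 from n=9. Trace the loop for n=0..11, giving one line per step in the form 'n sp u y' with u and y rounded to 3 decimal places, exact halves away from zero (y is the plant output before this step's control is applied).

(exact arithmetic carried between steps; '≈' marks a value shown rounded to 6 d.p. or computed from one; I and e_prev carry over from the previous line; the table rounds u and y to 3 d.p., halves away from zero)
n=0: y=0, sp=2, e=sp−y=2; I=2, D=e−e_prev=2; u=1/4·2+0·2+1/2·2=1.5; next y=3/5·0+3/4·1.5=1.125
n=1: y=1.125, sp=5, e=sp−y=3.875; I=5.875, D=e−e_prev=1.875; u=1/4·3.875+0·5.875+1/2·1.875=1.90625; next y=3/5·1.125+3/4·1.90625≈2.104688
n=2: y≈2.104688, sp=5, e=sp−y≈2.895313; I≈8.770313, D=e−e_prev≈-0.979688; u=1/4·2.895313+0·8.770313+1/2·(-0.979688)≈0.233984; next y=3/5·2.104688+3/4·0.233984≈1.438301
n=3: y≈1.438301, sp=5, e=sp−y≈3.561699; I≈12.332012, D=e−e_prev≈0.666387; u=1/4·3.561699+0·12.332012+1/2·0.666387≈1.223618; next y=3/5·1.438301+3/4·1.223618≈1.780694
n=4: y≈1.780694, sp=5, e=sp−y≈3.219306; I≈15.551318, D=e−e_prev≈-0.342393; u=1/4·3.219306+0·15.551318+1/2·(-0.342393)≈0.633630; next y=3/5·1.780694+3/4·0.633630≈1.543639
n=5: y≈1.543639, sp=5, e=sp−y≈3.456361; I≈19.007679, D=e−e_prev≈0.237055; u=1/4·3.456361+0·19.007679+1/2·0.237055≈0.982618; next y=3/5·1.543639+3/4·0.982618≈1.663147
n=6: y≈1.663147, sp=5, e=sp−y≈3.336853; I≈22.344532, D=e−e_prev≈-0.119508; u=1/4·3.336853+0·22.344532+1/2·(-0.119508)≈0.774459; next y=3/5·1.663147+3/4·0.774459≈1.578733
n=7: y≈1.578733, sp=5, e=sp−y≈3.421267; I≈25.765800, D=e−e_prev≈0.084414; u=1/4·3.421267+0·25.765800+1/2·0.084414≈0.897524; next y=3/5·1.578733+3/4·0.897524≈1.620382
n=8: y≈1.620382, sp=5, e=sp−y≈3.379618; I≈29.145417, D=e−e_prev≈-0.041650; u=1/4·3.379618+0·29.145417+1/2·(-0.041650)≈0.824079; next y=3/5·1.620382+3/4·0.824079≈1.590289
n=9: y≈1.590289, sp=-2, e=sp−y≈-3.590289; I≈25.555128, D=e−e_prev≈-6.969907; u=1/4·(-3.590289)+0·25.555128+1/2·(-6.969907)≈-4.382526; next y=3/5·1.590289+3/4·(-4.382526)≈-2.332721
n=10: y≈-2.332721, sp=-2, e=sp−y≈0.332721; I≈25.887849, D=e−e_prev≈3.923010; u=1/4·0.332721+0·25.887849+1/2·3.923010≈2.044685; next y=3/5·(-2.332721)+3/4·2.044685≈0.133881
n=11: y≈0.133881, sp=-2, e=sp−y≈-2.133881; I≈23.753967, D=e−e_prev≈-2.466602; u=1/4·(-2.133881)+0·23.753967+1/2·(-2.466602)≈-1.766771; next y=3/5·0.133881+3/4·(-1.766771)≈-1.244750

0 2 1.500 0.000
1 5 1.906 1.125
2 5 0.234 2.105
3 5 1.224 1.438
4 5 0.634 1.781
5 5 0.983 1.544
6 5 0.774 1.663
7 5 0.898 1.579
8 5 0.824 1.620
9 -2 -4.383 1.590
10 -2 2.045 -2.333
11 -2 -1.767 0.134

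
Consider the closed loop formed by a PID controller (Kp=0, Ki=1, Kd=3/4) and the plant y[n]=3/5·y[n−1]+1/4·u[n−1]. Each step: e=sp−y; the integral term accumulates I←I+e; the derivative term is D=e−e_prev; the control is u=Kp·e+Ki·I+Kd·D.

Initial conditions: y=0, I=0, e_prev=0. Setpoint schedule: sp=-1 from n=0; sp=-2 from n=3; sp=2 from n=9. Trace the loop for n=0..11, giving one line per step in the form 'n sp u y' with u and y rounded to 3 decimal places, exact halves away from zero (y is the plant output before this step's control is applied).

(exact arithmetic carried between steps; '≈' marks a value shown rounded to 6 d.p. or computed from one; I and e_prev carry over from the previous line; the table rounds u and y to 3 d.p., halves away from zero)
n=0: y=0, sp=-1, e=sp−y=-1; I=-1, D=e−e_prev=-1; u=0·(-1)+1·(-1)+3/4·(-1)=-1.75; next y=3/5·0+1/4·(-1.75)=-0.4375
n=1: y=-0.4375, sp=-1, e=sp−y=-0.5625; I=-1.5625, D=e−e_prev=0.4375; u=0·(-0.5625)+1·(-1.5625)+3/4·0.4375=-1.234375; next y=3/5·(-0.4375)+1/4·(-1.234375)≈-0.571094
n=2: y≈-0.571094, sp=-1, e=sp−y≈-0.428906; I≈-1.991406, D=e−e_prev≈0.133594; u=0·(-0.428906)+1·(-1.991406)+3/4·0.133594≈-1.891211; next y=3/5·(-0.571094)+1/4·(-1.891211)≈-0.815459
n=3: y≈-0.815459, sp=-2, e=sp−y≈-1.184541; I≈-3.175947, D=e−e_prev≈-0.755635; u=0·(-1.184541)+1·(-3.175947)+3/4·(-0.755635)≈-3.742673; next y=3/5·(-0.815459)+1/4·(-3.742673)≈-1.424944
n=4: y≈-1.424944, sp=-2, e=sp−y≈-0.575056; I≈-3.751004, D=e−e_prev≈0.609485; u=0·(-0.575056)+1·(-3.751004)+3/4·0.609485≈-3.293890; next y=3/5·(-1.424944)+1/4·(-3.293890)≈-1.678439
n=5: y≈-1.678439, sp=-2, e=sp−y≈-0.321561; I≈-4.072565, D=e−e_prev≈0.253495; u=0·(-0.321561)+1·(-4.072565)+3/4·0.253495≈-3.882444; next y=3/5·(-1.678439)+1/4·(-3.882444)≈-1.977674
n=6: y≈-1.977674, sp=-2, e=sp−y≈-0.022326; I≈-4.094891, D=e−e_prev≈0.299235; u=0·(-0.022326)+1·(-4.094891)+3/4·0.299235≈-3.870464; next y=3/5·(-1.977674)+1/4·(-3.870464)≈-2.154221
n=7: y≈-2.154221, sp=-2, e=sp−y≈0.154221; I≈-3.940670, D=e−e_prev≈0.176546; u=0·0.154221+1·(-3.940670)+3/4·0.176546≈-3.808260; next y=3/5·(-2.154221)+1/4·(-3.808260)≈-2.244597
n=8: y≈-2.244597, sp=-2, e=sp−y≈0.244597; I≈-3.696073, D=e−e_prev≈0.090377; u=0·0.244597+1·(-3.696073)+3/4·0.090377≈-3.628290; next y=3/5·(-2.244597)+1/4·(-3.628290)≈-2.253831
n=9: y≈-2.253831, sp=2, e=sp−y≈4.253831; I≈0.557758, D=e−e_prev≈4.009234; u=0·4.253831+1·0.557758+3/4·4.009234≈3.564683; next y=3/5·(-2.253831)+1/4·3.564683≈-0.461128
n=10: y≈-0.461128, sp=2, e=sp−y≈2.461128; I≈3.018886, D=e−e_prev≈-1.792703; u=0·2.461128+1·3.018886+3/4·(-1.792703)≈1.674359; next y=3/5·(-0.461128)+1/4·1.674359≈0.141913
n=11: y≈0.141913, sp=2, e=sp−y≈1.858087; I≈4.876973, D=e−e_prev≈-0.603041; u=0·1.858087+1·4.876973+3/4·(-0.603041)≈4.424692; next y=3/5·0.141913+1/4·4.424692≈1.191321

0 -1 -1.750 0.000
1 -1 -1.234 -0.438
2 -1 -1.891 -0.571
3 -2 -3.743 -0.815
4 -2 -3.294 -1.425
5 -2 -3.882 -1.678
6 -2 -3.870 -1.978
7 -2 -3.808 -2.154
8 -2 -3.628 -2.245
9 2 3.565 -2.254
10 2 1.674 -0.461
11 2 4.425 0.142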